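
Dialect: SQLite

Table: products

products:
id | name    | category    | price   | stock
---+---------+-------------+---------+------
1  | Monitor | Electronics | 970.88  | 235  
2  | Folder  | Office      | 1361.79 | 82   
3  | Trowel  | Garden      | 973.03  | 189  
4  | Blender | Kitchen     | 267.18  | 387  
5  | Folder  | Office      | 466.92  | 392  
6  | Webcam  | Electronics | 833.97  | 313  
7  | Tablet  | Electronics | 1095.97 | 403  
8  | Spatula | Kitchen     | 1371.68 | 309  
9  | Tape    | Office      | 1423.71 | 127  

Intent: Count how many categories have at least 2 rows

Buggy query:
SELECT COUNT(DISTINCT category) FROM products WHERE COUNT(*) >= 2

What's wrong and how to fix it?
Bug: COUNT(*) cannot appear in WHERE; the per-group count doesn't exist yet

Fix: Group first with HAVING COUNT(*) >= 2, then COUNT the resulting groups

Corrected query:
SELECT COUNT(*) FROM (SELECT category FROM products GROUP BY category HAVING COUNT(*) >= 2)

Result:
COUNT(*)
--------
3       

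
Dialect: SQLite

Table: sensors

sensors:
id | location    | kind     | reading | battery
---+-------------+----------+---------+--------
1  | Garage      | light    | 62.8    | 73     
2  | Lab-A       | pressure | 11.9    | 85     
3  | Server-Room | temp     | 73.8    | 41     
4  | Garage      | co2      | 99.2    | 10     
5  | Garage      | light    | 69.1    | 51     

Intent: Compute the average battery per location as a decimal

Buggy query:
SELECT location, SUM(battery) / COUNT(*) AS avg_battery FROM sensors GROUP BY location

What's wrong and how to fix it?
Bug: Both operands are integers, so '/' performs integer division and truncates

Fix: Cast one side to REAL so the division keeps the fractional part

Corrected query:
SELECT location, SUM(battery) * 1.0 / COUNT(*) AS avg_battery FROM sensors GROUP BY location

Result:
location    | avg_battery
------------+------------
Garage      | 44.666667  
Lab-A       | 85         
Server-Room | 41         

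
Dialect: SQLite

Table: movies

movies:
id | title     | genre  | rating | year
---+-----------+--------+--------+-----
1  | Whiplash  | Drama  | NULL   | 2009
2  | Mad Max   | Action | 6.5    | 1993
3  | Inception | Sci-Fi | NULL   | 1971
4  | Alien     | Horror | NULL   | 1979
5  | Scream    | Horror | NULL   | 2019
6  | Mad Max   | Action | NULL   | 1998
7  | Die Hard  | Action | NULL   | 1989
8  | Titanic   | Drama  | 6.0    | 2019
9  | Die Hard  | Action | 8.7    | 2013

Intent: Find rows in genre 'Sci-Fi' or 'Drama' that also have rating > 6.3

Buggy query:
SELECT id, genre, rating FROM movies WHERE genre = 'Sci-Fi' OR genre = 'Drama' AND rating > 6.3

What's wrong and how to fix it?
Bug: Without parentheses, AND is evaluated before OR, so the rating filter only applies to the 'Drama' branch

Fix: Group the OR with parentheses (or use IN), then AND the threshold

Corrected query:
SELECT id, genre, rating FROM movies WHERE (genre = 'Sci-Fi' OR genre = 'Drama') AND rating > 6.3

Result:
(no rows)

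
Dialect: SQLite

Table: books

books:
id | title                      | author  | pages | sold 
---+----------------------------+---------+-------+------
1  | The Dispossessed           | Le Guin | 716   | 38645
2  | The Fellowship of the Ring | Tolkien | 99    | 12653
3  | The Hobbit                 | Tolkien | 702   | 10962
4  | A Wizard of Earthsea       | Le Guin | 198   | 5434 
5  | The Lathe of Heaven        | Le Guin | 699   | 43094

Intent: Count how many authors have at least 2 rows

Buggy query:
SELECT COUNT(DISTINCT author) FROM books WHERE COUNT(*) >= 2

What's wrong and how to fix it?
Bug: COUNT(*) cannot appear in WHERE; the per-group count doesn't exist yet

Fix: Use a subquery that GROUPs and filters with HAVING, then count its rows

Corrected query:
SELECT COUNT(*) FROM (SELECT author FROM books GROUP BY author HAVING COUNT(*) >= 2)

Result:
COUNT(*)
--------
2       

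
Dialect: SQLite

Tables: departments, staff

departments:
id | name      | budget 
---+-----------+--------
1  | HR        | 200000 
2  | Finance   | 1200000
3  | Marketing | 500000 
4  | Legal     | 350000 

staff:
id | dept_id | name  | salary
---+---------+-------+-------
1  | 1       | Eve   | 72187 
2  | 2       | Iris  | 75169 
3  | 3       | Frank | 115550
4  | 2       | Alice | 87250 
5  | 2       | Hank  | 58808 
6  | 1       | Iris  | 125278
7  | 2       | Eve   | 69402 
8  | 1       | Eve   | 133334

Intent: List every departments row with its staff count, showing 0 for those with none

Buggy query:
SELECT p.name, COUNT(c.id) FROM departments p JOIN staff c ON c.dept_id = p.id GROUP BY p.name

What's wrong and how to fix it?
Bug: INNER JOIN drops departments rows that have no matching staff rows

Fix: Switch to LEFT JOIN to retain unmatched parent rows

Corrected query:
SELECT p.name, COUNT(c.id) FROM departments p LEFT JOIN staff c ON c.dept_id = p.id GROUP BY p.name

Result:
name      | COUNT(c.id)
----------+------------
Finance   | 4          
HR        | 3          
Legal     | 0          
Marketing | 1          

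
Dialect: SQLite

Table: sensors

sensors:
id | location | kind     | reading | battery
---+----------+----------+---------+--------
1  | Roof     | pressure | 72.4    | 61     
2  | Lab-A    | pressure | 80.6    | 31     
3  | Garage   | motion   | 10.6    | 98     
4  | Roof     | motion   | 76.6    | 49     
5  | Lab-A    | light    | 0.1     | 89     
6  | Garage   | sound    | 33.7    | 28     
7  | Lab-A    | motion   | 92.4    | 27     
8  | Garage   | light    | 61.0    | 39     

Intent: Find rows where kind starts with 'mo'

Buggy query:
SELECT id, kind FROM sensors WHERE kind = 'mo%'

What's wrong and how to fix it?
Bug: '=' compares the literal string including the % character; pattern matching needs LIKE

Fix: Replace '=' with LIKE so 'mo%' is treated as a pattern

Corrected query:
SELECT id, kind FROM sensors WHERE kind LIKE 'mo%'

Result:
id | kind  
---+-------
3  | motion
4  | motion
7  | motion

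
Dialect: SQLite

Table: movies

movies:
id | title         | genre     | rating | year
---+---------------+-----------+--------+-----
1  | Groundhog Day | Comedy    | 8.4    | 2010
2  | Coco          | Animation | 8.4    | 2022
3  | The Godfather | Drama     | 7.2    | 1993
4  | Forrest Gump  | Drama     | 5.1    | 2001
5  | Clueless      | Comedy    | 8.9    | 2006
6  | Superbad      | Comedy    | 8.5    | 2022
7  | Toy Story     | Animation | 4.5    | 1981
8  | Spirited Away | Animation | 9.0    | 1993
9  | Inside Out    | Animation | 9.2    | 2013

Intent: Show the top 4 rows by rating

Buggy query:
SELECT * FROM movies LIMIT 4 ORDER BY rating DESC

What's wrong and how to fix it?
Bug: ORDER BY cannot follow LIMIT; LIMIT is the final clause

Fix: Swap the clauses: ORDER BY first, then LIMIT

Corrected query:
SELECT * FROM movies ORDER BY rating DESC LIMIT 4

Result:
id | title         | genre     | rating | year
---+---------------+-----------+--------+-----
9  | Inside Out    | Animation | 9.2    | 2013
8  | Spirited Away | Animation | 9      | 1993
5  | Clueless      | Comedy    | 8.9    | 2006
6  | Superbad      | Comedy    | 8.5    | 2022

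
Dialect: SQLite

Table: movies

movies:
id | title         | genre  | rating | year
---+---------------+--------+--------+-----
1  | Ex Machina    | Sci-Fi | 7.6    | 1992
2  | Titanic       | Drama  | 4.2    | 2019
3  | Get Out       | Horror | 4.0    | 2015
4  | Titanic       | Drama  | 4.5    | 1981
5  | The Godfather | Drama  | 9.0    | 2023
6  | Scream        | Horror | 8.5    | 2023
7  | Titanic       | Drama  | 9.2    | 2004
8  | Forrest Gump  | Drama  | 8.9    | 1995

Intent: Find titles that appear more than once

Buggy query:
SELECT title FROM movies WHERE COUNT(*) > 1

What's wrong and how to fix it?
Bug: COUNT(*) is an aggregate and cannot be used in WHERE

Fix: Group first, then use HAVING for the count condition

Corrected query:
SELECT title FROM movies GROUP BY title HAVING COUNT(*) > 1

Result:
title  
-------
Titanic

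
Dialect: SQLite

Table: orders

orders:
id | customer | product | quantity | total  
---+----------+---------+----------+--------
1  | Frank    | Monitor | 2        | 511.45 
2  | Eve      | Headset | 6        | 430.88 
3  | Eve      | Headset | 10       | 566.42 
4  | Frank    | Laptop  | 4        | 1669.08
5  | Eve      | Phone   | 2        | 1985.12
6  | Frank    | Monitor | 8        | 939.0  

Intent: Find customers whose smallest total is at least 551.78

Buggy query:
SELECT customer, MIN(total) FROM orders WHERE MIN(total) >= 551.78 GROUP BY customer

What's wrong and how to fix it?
Bug: Aggregates like MIN are computed per group after WHERE runs

Fix: Use HAVING for the per-group MIN condition

Corrected query:
SELECT customer, MIN(total) FROM orders GROUP BY customer HAVING MIN(total) >= 551.78

Result:
(no rows)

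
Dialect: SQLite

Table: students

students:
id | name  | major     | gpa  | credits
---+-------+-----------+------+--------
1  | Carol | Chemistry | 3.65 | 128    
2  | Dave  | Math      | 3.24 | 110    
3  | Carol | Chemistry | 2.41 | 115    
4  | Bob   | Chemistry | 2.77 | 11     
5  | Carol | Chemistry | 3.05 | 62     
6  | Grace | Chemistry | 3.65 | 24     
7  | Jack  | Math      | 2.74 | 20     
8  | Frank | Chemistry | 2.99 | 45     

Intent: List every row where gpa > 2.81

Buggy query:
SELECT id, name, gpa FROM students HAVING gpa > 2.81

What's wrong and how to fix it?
Bug: This is a non-aggregate query (no GROUP BY, no aggregates), so in SQLite the HAVING clause is invalid here; a row-level condition belongs in WHERE

Fix: Replace HAVING with WHERE since the condition applies to individual rows

Corrected query:
SELECT id, name, gpa FROM students WHERE gpa > 2.81

Result:
id | name  | gpa 
---+-------+-----
1  | Carol | 3.65
2  | Dave  | 3.24
5  | Carol | 3.05
6  | Grace | 3.65
8  | Frank | 2.99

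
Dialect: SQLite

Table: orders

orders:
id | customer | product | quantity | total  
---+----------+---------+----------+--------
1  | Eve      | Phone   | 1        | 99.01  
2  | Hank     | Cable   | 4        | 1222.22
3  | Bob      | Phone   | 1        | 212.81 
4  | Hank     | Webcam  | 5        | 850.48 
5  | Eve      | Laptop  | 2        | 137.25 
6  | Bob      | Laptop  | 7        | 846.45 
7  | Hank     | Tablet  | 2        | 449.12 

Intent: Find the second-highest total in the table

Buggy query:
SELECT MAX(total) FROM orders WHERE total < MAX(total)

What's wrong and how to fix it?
Bug: The inner MAX is an aggregate inside WHERE, which is not allowed

Fix: Put the inner MAX in a scalar subquery

Corrected query:
SELECT MAX(total) FROM orders WHERE total < (SELECT MAX(total) FROM orders)

Result:
MAX(total)
----------
850.48    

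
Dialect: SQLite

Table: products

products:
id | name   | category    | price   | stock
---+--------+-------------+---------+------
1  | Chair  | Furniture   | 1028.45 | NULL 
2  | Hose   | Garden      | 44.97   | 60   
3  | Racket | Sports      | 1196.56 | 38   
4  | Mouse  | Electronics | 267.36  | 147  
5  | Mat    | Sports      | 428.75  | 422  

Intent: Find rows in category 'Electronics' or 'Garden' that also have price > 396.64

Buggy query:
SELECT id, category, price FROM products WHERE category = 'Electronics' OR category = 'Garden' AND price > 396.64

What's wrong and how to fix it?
Bug: Without parentheses, AND is evaluated before OR, so the price filter only applies to the 'Garden' branch

Fix: Add parentheses around the OR so the AND applies to both alternatives

Corrected query:
SELECT id, category, price FROM products WHERE (category = 'Electronics' OR category = 'Garden') AND price > 396.64

Result:
(no rows)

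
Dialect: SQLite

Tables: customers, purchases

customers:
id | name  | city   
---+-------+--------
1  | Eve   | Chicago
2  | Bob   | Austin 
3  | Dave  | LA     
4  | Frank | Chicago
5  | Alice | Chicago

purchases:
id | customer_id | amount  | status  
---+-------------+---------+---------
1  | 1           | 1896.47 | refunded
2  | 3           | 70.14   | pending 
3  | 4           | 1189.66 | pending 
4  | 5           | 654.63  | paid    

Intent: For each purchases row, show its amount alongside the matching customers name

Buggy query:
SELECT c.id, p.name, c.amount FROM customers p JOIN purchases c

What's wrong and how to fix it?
Bug: Missing join condition: each purchases row is matched to all customers rows instead of just its own

Fix: Specify the join condition linking the foreign key to the parent id

Corrected query:
SELECT c.id, p.name, c.amount FROM customers p JOIN purchases c ON c.customer_id = p.id

Result:
id | name  | amount 
---+-------+--------
1  | Eve   | 1896.47
2  | Dave  | 70.14  
3  | Frank | 1189.66
4  | Alice | 654.63 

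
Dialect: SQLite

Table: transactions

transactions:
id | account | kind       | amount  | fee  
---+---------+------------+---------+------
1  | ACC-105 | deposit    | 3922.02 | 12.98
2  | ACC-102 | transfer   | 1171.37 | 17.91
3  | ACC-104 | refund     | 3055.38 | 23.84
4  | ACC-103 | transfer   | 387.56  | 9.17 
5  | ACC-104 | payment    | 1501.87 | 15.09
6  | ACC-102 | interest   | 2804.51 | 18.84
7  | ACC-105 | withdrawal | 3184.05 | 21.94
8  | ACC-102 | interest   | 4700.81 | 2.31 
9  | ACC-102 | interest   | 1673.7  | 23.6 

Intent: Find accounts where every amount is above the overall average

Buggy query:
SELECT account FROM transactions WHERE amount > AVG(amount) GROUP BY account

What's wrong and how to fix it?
Bug: AVG() is an aggregate; it can't sit directly in WHERE

Fix: Compute the overall average in a scalar subquery and compare each group's MIN against it in HAVING

Corrected query:
SELECT account FROM transactions GROUP BY account HAVING MIN(amount) > (SELECT AVG(amount) FROM transactions)

Result:
account
-------
ACC-105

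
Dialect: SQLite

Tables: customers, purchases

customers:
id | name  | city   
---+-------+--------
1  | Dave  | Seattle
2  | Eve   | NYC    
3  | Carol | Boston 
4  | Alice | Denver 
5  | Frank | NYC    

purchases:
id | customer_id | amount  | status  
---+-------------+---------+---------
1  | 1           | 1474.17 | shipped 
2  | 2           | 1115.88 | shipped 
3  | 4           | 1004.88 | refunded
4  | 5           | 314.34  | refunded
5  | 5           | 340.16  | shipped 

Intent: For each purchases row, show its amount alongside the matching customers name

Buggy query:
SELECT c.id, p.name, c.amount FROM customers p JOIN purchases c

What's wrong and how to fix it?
Bug: JOIN with no ON clause produces a cartesian product; every purchases row pairs with every customers row

Fix: Add ON c.customer_id = p.id to the JOIN

Corrected query:
SELECT c.id, p.name, c.amount FROM customers p JOIN purchases c ON c.customer_id = p.id

Result:
id | name  | amount 
---+-------+--------
1  | Dave  | 1474.17
2  | Eve   | 1115.88
3  | Alice | 1004.88
4  | Frank | 314.34 
5  | Frank | 340.16 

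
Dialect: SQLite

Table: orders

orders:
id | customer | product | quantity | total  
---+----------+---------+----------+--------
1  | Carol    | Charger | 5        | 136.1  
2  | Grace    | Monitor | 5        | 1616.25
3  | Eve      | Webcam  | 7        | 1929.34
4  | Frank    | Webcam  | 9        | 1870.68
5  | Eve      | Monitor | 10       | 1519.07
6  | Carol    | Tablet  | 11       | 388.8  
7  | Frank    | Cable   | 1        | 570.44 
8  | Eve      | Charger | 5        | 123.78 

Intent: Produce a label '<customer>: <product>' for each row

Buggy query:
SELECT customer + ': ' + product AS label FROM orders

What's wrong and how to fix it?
Bug: SQLite uses || for string concatenation; + coerces text to numbers (yielding 0)

Fix: Replace + with || to concatenate text

Corrected query:
SELECT customer || ': ' || product AS label FROM orders

Result:
label         
--------------
Carol: Charger
Grace: Monitor
Eve: Webcam   
Frank: Webcam 
Eve: Monitor  
Carol: Tablet 
Frank: Cable  
Eve: Charger  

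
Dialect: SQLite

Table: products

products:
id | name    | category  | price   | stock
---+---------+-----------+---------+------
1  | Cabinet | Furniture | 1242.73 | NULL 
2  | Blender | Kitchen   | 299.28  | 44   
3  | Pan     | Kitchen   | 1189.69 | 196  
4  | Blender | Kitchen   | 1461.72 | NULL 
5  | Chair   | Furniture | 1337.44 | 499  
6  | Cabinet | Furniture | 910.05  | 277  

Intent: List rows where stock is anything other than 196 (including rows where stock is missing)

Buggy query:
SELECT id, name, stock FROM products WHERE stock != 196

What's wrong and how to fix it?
Bug: 'stock != 196' is unknown when stock is NULL, so NULL rows are silently excluded

Fix: Handle NULL separately with IS NULL alongside the inequality

Corrected query:
SELECT id, name, stock FROM products WHERE stock != 196 OR stock IS NULL

Result:
id | name    | stock
---+---------+------
1  | Cabinet | NULL 
2  | Blender | 44   
4  | Blender | NULL 
5  | Chair   | 499  
6  | Cabinet | 277  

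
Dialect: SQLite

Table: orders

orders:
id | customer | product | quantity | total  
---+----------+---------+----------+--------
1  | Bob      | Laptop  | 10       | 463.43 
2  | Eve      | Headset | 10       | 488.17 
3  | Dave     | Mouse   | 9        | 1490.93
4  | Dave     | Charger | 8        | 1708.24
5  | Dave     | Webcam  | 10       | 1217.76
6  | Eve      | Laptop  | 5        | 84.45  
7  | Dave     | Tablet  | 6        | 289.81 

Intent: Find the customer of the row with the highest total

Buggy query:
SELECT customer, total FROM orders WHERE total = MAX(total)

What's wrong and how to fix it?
Bug: MAX(total) is an aggregate and cannot be used directly in WHERE

Fix: Wrap MAX in a scalar subquery so WHERE compares against a single value

Corrected query:
SELECT customer, total FROM orders WHERE total = (SELECT MAX(total) FROM orders)

Result:
customer | total  
---------+--------
Dave     | 1708.24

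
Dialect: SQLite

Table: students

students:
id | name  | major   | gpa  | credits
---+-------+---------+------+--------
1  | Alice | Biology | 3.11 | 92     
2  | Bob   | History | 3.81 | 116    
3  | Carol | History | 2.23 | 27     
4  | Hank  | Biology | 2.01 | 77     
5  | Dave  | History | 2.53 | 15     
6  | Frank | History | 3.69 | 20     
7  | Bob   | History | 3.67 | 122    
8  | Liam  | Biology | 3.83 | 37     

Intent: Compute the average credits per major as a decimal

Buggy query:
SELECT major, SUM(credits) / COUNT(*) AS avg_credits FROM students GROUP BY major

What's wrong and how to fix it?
Bug: Both operands are integers, so '/' performs integer division and truncates

Fix: Multiply by 1.0 (or CAST to REAL) to force floating-point division

Corrected query:
SELECT major, SUM(credits) * 1.0 / COUNT(*) AS avg_credits FROM students GROUP BY major

Result:
major   | avg_credits
--------+------------
Biology | 68.666667  
History | 60         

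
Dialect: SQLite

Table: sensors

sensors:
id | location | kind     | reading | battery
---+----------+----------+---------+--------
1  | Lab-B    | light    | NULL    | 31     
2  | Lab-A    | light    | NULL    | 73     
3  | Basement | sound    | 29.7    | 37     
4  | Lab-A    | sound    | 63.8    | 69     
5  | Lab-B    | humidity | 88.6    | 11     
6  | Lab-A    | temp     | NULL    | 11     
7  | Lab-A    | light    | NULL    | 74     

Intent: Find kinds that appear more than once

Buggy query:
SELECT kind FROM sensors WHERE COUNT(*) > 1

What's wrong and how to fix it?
Bug: COUNT(*) is an aggregate and cannot be used in WHERE

Fix: GROUP BY kind, then filter groups with HAVING COUNT(*) > 1

Corrected query:
SELECT kind FROM sensors GROUP BY kind HAVING COUNT(*) > 1

Result:
kind 
-----
light
sound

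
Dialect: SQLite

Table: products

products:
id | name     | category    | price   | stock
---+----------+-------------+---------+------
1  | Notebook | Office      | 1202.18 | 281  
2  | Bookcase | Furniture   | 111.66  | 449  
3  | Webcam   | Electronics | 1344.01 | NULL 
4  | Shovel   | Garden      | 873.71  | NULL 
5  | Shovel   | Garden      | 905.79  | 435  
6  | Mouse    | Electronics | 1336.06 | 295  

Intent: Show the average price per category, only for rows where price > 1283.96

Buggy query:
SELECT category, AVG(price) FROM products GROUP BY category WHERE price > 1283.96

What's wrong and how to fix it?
Bug: WHERE cannot follow GROUP BY

Fix: Place WHERE between FROM and GROUP BY

Corrected query:
SELECT category, AVG(price) FROM products WHERE price > 1283.96 GROUP BY category

Result:
category    | AVG(price)
------------+-----------
Electronics | 1340.035  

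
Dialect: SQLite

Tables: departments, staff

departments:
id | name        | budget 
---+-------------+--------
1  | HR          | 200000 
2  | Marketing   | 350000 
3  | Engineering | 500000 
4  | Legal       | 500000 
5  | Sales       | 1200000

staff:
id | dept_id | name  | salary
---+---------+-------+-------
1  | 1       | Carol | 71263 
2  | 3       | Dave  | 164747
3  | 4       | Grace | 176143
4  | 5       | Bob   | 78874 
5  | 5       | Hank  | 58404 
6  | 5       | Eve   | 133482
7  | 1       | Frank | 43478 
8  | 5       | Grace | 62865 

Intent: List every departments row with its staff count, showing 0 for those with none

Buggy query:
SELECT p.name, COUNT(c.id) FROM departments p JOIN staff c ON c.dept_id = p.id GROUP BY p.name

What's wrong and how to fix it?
Bug: An inner join excludes parents with zero children

Fix: Switch to LEFT JOIN to retain unmatched parent rows

Corrected query:
SELECT p.name, COUNT(c.id) FROM departments p LEFT JOIN staff c ON c.dept_id = p.id GROUP BY p.name

Result:
name        | COUNT(c.id)
------------+------------
Engineering | 1          
HR          | 2          
Legal       | 1          
Marketing   | 0          
Sales       | 4          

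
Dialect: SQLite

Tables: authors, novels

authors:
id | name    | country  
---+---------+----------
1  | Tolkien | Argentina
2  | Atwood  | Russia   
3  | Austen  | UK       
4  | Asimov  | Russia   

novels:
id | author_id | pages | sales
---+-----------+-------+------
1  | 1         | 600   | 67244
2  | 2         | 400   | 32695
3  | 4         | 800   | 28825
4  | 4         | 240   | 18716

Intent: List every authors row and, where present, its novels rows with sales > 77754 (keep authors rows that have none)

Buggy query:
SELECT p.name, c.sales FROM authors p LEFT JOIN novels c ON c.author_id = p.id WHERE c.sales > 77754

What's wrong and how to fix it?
Bug: A WHERE condition on the right-hand table after LEFT JOIN drops unmatched parents

Fix: Put 'c.sales > 77754' in the JOIN's ON clause instead of WHERE

Corrected query:
SELECT p.name, c.sales FROM authors p LEFT JOIN novels c ON c.author_id = p.id AND c.sales > 77754

Result:
name    | sales
--------+------
Tolkien | NULL 
Atwood  | NULL 
Austen  | NULL 
Asimov  | NULL 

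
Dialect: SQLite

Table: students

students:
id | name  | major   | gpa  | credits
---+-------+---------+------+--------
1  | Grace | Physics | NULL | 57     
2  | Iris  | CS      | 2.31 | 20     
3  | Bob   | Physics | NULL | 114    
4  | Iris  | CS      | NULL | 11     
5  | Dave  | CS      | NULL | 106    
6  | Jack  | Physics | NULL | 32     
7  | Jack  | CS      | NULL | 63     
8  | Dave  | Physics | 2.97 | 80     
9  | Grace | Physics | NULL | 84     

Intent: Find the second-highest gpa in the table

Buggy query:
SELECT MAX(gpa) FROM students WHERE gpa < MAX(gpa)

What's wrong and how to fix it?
Bug: MAX(gpa) on the right of the comparison is an aggregate-in-WHERE error

Fix: Put the inner MAX in a scalar subquery

Corrected query:
SELECT MAX(gpa) FROM students WHERE gpa < (SELECT MAX(gpa) FROM students)

Result:
MAX(gpa)
--------
2.31    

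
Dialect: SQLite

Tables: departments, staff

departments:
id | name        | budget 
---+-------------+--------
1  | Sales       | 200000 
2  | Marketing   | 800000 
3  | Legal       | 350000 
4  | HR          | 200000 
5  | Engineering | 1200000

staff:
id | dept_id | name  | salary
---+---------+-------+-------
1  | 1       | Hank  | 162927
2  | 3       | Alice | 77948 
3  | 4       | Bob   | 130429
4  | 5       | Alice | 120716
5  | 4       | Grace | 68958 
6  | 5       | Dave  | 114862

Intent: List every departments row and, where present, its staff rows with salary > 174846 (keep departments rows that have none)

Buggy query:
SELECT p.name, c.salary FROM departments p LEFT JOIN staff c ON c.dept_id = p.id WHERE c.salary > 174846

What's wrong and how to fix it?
Bug: A WHERE condition on the right-hand table after LEFT JOIN drops unmatched parents

Fix: Move the right-table condition into the ON clause so unmatched parents are kept

Corrected query:
SELECT p.name, c.salary FROM departments p LEFT JOIN staff c ON c.dept_id = p.id AND c.salary > 174846

Result:
name        | salary
------------+-------
Sales       | NULL  
Marketing   | NULL  
Legal       | NULL  
HR          | NULL  
Engineering | NULL  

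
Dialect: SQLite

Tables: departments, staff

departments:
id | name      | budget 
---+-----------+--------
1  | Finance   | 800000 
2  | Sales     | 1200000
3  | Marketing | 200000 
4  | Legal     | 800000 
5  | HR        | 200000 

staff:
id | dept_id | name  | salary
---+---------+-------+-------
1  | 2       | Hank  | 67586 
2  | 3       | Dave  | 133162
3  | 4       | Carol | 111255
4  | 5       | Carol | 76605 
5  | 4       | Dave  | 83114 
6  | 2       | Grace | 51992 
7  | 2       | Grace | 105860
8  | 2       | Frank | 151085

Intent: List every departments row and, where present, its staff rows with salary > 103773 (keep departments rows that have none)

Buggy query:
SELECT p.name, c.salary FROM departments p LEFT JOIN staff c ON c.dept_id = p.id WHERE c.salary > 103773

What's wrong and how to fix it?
Bug: Filtering c.salary in WHERE discards the NULL rows produced by LEFT JOIN, turning it into an inner join

Fix: Put 'c.salary > 103773' in the JOIN's ON clause instead of WHERE

Corrected query:
SELECT p.name, c.salary FROM departments p LEFT JOIN staff c ON c.dept_id = p.id AND c.salary > 103773

Result:
name      | salary
----------+-------
Finance   | NULL  
Sales     | 105860
Sales     | 151085
Marketing | 133162
Legal     | 111255
HR        | NULL  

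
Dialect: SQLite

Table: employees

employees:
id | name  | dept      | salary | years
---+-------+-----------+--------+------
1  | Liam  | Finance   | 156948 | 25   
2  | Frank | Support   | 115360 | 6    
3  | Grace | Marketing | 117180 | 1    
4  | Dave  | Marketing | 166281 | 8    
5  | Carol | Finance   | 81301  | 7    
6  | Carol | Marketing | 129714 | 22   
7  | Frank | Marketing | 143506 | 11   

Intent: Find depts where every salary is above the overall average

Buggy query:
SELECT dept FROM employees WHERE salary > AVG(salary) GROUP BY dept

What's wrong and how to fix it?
Bug: WHERE evaluates per row before aggregation, so AVG() is unavailable

Fix: Use a subquery for AVG and a HAVING MIN(...) filter so the condition holds for every row in the group

Corrected query:
SELECT dept FROM employees GROUP BY dept HAVING MIN(salary) > (SELECT AVG(salary) FROM employees)

Result:
(no rows)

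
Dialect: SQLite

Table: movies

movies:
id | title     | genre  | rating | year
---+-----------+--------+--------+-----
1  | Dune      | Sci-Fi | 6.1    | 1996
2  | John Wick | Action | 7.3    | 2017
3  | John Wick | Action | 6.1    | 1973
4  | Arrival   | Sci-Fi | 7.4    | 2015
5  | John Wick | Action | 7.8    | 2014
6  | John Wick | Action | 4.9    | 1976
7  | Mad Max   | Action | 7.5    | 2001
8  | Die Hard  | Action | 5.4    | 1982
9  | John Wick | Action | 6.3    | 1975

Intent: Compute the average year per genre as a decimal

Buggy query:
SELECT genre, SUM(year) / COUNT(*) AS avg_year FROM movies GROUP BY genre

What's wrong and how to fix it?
Bug: SUM(year) and COUNT(*) are both integers; the division truncates the fractional part

Fix: Multiply by 1.0 (or CAST to REAL) to force floating-point division

Corrected query:
SELECT genre, SUM(year) * 1.0 / COUNT(*) AS avg_year FROM movies GROUP BY genre

Result:
genre  | avg_year   
-------+------------
Action | 1991.142857
Sci-Fi | 2005.5     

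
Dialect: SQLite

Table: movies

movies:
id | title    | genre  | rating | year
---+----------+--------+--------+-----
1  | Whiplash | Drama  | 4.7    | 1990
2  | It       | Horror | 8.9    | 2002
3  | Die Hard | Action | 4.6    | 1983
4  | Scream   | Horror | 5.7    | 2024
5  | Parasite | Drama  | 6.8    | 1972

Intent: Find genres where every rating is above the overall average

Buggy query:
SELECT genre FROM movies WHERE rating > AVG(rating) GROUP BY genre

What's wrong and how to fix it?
Bug: AVG() is an aggregate; it can't sit directly in WHERE

Fix: Compute the overall average in a scalar subquery and compare each group's MIN against it in HAVING

Corrected query:
SELECT genre FROM movies GROUP BY genre HAVING MIN(rating) > (SELECT AVG(rating) FROM movies)

Result:
(no rows)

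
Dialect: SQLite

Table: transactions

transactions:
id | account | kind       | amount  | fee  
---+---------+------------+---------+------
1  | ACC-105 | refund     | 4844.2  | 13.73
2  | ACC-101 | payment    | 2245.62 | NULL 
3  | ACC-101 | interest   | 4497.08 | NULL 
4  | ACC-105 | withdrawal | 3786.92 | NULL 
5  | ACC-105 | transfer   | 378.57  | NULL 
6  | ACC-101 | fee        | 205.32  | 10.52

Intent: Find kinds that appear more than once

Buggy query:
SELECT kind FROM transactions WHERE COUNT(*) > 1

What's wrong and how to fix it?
Bug: COUNT(*) is an aggregate and cannot be used in WHERE

Fix: Group first, then use HAVING for the count condition

Corrected query:
SELECT kind FROM transactions GROUP BY kind HAVING COUNT(*) > 1

Result:
(no rows)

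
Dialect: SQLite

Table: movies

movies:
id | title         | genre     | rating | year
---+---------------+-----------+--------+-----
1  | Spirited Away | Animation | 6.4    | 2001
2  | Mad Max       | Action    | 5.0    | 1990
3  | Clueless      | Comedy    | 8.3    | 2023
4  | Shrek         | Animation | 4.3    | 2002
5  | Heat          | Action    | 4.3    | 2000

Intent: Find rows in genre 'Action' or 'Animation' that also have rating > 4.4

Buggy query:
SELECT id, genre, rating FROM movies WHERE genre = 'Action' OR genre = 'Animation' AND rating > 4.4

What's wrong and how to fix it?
Bug: AND binds tighter than OR, so this parses as genre = 'Action' OR (genre = 'Animation' AND rating > 4.4)

Fix: Group the OR with parentheses (or use IN), then AND the threshold

Corrected query:
SELECT id, genre, rating FROM movies WHERE (genre = 'Action' OR genre = 'Animation') AND rating > 4.4

Result:
id | genre     | rating
---+-----------+-------
1  | Animation | 6.4   
2  | Action    | 5     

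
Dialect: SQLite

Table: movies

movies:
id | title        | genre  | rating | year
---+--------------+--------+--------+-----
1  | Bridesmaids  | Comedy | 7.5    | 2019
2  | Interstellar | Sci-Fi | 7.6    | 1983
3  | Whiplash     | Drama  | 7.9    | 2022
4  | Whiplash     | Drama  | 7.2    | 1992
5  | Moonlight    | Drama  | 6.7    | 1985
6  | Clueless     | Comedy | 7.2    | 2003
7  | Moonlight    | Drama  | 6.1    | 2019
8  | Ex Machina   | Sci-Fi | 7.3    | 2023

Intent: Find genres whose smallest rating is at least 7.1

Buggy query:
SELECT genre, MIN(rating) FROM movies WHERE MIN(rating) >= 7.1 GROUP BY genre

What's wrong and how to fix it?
Bug: MIN() in WHERE is a misuse of aggregate

Fix: Use HAVING for the per-group MIN condition

Corrected query:
SELECT genre, MIN(rating) FROM movies GROUP BY genre HAVING MIN(rating) >= 7.1

Result:
genre  | MIN(rating)
-------+------------
Comedy | 7.2        
Sci-Fi | 7.3        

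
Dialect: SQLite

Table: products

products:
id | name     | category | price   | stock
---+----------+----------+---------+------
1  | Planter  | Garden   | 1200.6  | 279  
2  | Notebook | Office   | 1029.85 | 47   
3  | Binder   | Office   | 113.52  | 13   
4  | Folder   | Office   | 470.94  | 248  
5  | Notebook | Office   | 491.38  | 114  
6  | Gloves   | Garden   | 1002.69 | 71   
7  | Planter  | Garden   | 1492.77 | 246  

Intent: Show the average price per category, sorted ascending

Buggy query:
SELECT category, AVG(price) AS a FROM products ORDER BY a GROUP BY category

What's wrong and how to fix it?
Bug: ORDER BY appears before GROUP BY; SQL clause order requires GROUP BY first

Fix: Reorder: SELECT … FROM … GROUP BY … ORDER BY …

Corrected query:
SELECT category, AVG(price) AS a FROM products GROUP BY category ORDER BY a

Result:
category | a       
---------+---------
Office   | 526.4225
Garden   | 1232.02 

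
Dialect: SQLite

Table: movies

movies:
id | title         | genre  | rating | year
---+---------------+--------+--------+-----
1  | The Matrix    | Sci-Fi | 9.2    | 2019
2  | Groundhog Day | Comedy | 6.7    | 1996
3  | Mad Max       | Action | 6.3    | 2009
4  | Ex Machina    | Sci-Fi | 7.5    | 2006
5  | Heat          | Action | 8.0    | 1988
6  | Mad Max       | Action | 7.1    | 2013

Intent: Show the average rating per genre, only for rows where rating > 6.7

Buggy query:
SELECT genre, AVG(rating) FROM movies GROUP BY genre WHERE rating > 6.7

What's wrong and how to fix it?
Bug: Row-level WHERE must come before GROUP BY in the clause order

Fix: Move the WHERE clause before GROUP BY

Corrected query:
SELECT genre, AVG(rating) FROM movies WHERE rating > 6.7 GROUP BY genre

Result:
genre  | AVG(rating)
-------+------------
Action | 7.55       
Sci-Fi | 8.35       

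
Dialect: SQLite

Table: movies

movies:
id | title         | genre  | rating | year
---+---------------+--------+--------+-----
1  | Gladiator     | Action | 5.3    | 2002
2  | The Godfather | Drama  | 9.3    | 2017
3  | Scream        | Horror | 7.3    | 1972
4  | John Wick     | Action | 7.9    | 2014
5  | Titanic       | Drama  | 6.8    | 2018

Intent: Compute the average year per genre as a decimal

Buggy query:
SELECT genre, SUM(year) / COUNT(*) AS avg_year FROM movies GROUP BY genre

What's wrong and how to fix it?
Bug: SUM(year) and COUNT(*) are both integers; the division truncates the fractional part

Fix: Multiply by 1.0 (or CAST to REAL) to force floating-point division

Corrected query:
SELECT genre, SUM(year) * 1.0 / COUNT(*) AS avg_year FROM movies GROUP BY genre

Result:
genre  | avg_year
-------+---------
Action | 2008    
Drama  | 2017.5  
Horror | 1972    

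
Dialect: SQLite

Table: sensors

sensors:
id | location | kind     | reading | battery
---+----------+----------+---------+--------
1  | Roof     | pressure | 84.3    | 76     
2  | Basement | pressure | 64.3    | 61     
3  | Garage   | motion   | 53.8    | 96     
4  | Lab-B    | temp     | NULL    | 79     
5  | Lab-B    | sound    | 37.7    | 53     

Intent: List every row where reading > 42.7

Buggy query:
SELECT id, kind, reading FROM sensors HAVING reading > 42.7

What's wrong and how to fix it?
Bug: HAVING filters the output of aggregation, but this query has no GROUP BY and no aggregate functions, so SQLite rejects it (HAVING clause on a non-aggregate query); the condition here is per row

Fix: Replace HAVING with WHERE since the condition applies to individual rows

Corrected query:
SELECT id, kind, reading FROM sensors WHERE reading > 42.7

Result:
id | kind     | reading
---+----------+--------
1  | pressure | 84.3   
2  | pressure | 64.3   
3  | motion   | 53.8   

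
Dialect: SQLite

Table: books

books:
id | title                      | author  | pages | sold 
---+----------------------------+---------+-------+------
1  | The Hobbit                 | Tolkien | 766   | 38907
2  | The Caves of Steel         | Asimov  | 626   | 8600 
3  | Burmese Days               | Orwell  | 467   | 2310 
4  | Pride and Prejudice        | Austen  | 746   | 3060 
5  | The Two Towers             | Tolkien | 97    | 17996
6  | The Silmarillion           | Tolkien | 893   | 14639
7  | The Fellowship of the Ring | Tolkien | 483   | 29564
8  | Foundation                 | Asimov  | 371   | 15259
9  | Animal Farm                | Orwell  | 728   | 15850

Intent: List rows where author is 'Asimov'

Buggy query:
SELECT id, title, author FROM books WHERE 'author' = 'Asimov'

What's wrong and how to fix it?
Bug: Single quotes denote string literals in SQL; the column name is being compared as a constant string

Fix: Remove the quotes around the column name (or use double quotes for an identifier)

Corrected query:
SELECT id, title, author FROM books WHERE author = 'Asimov'

Result:
id | title              | author
---+--------------------+-------
2  | The Caves of Steel | Asimov
8  | Foundation         | Asimov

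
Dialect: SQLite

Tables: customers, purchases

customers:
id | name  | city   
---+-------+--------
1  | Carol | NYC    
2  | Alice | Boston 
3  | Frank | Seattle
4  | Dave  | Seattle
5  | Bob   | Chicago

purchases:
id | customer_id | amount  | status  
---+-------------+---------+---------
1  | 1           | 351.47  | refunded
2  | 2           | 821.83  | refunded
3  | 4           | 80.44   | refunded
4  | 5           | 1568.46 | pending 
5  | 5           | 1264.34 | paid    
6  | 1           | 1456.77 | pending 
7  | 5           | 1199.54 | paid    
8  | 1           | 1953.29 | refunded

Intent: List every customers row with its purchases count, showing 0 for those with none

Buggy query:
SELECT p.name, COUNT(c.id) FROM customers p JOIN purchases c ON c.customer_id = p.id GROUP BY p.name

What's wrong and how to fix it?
Bug: INNER JOIN drops customers rows that have no matching purchases rows

Fix: Switch to LEFT JOIN to retain unmatched parent rows

Corrected query:
SELECT p.name, COUNT(c.id) FROM customers p LEFT JOIN purchases c ON c.customer_id = p.id GROUP BY p.name

Result:
name  | COUNT(c.id)
------+------------
Alice | 1          
Bob   | 3          
Carol | 3          
Dave  | 1          
Frank | 0          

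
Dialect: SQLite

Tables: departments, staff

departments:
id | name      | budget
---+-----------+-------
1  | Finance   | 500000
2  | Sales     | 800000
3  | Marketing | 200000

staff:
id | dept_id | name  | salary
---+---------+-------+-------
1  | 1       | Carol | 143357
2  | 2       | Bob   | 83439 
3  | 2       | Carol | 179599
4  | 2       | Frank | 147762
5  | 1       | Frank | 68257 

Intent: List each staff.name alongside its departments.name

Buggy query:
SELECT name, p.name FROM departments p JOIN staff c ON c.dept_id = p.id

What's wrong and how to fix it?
Bug: Both tables have a 'name' column; the unqualified reference is ambiguous

Fix: Qualify the column with its table alias (c.name)

Corrected query:
SELECT c.name, p.name FROM departments p JOIN staff c ON c.dept_id = p.id

Result:
name  | name   
------+--------
Carol | Finance
Bob   | Sales  
Carol | Sales  
Frank | Sales  
Frank | Finance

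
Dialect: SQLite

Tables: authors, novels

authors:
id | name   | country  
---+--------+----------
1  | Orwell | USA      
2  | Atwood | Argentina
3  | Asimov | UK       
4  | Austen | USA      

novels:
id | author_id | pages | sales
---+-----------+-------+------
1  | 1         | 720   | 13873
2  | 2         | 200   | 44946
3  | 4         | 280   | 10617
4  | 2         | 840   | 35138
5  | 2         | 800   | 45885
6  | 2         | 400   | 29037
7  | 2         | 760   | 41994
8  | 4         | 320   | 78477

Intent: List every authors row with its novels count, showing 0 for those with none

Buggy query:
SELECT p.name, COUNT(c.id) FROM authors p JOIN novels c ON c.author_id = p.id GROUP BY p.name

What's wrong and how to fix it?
Bug: An inner join excludes parents with zero children

Fix: Use LEFT JOIN so parents without children still appear (COUNT(c.id) gives 0)

Corrected query:
SELECT p.name, COUNT(c.id) FROM authors p LEFT JOIN novels c ON c.author_id = p.id GROUP BY p.name

Result:
name   | COUNT(c.id)
-------+------------
Asimov | 0          
Atwood | 5          
Austen | 2          
Orwell | 1          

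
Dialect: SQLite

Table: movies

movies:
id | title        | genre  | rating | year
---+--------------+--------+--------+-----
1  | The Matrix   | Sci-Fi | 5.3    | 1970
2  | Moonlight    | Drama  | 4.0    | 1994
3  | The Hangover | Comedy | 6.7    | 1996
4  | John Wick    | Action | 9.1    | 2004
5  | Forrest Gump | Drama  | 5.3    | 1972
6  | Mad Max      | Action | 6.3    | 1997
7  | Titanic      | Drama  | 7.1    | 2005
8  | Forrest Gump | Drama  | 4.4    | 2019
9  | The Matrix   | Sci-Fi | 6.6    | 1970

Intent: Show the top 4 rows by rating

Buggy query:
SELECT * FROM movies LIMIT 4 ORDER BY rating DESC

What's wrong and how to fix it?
Bug: ORDER BY cannot follow LIMIT; LIMIT is the final clause

Fix: Sort with ORDER BY, then apply LIMIT

Corrected query:
SELECT * FROM movies ORDER BY rating DESC LIMIT 4

Result:
id | title        | genre  | rating | year
---+--------------+--------+--------+-----
4  | John Wick    | Action | 9.1    | 2004
7  | Titanic      | Drama  | 7.1    | 2005
3  | The Hangover | Comedy | 6.7    | 1996
9  | The Matrix   | Sci-Fi | 6.6    | 1970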